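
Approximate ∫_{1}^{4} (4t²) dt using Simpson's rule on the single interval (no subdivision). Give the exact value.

84

S = (b−a)/6 · [f(1) + 4f(2.5) + f(4)] = 0.5·[4 + 4·25 + 64] = 84.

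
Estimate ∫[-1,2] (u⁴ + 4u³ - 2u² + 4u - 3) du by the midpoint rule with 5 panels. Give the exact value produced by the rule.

11.71134

h = (2 − (-1))/5 = 0.6.
Midpoints m₁,…,m₅ = -0.7, -0.1, 0.5, 1.1, 1.7.
f(m₁)=-7.9119, f(m₂)=-3.4239, f(m₃)=-0.9375, f(m₄)=5.7681, f(m₅)=26.0241.
h·[f(m₁) + f(m₂) + f(m₃) + f(m₄) + f(m₅)] = 0.6·(19.5189) = 11.71134.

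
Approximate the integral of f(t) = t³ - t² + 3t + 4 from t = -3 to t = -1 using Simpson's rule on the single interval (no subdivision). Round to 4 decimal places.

S = (b−a)/6 · [f(-3) + 4f(-2) + f(-1)] = 0.333333·[(-41) + 4·(-14) + (-1)] = -32.6667.

-32.6667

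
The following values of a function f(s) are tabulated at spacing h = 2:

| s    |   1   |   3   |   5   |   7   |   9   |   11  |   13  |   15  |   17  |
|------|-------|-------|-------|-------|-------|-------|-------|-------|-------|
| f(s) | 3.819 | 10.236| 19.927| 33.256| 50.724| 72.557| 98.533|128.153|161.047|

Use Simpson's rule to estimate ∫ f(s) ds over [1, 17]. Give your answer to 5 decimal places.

h = 2, n = 8.
(h/3)·[y₀ + 4y₁ + 2y₂ + 4y₃ + 2y₄ + 4y₅ + 2y₆ + 4y₇ + y₈] = 0.666667·(1480.042) = 986.69467.

986.69467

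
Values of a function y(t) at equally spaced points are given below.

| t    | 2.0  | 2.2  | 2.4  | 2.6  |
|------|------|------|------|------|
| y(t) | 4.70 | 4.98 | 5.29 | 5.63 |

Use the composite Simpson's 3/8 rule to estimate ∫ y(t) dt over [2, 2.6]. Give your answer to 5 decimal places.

h = 0.2, n = 3.
(3h/8)·[y₀ + 3y₁ + 3y₂ + y₃] = 0.075·(41.14) = 3.08550.

3.08550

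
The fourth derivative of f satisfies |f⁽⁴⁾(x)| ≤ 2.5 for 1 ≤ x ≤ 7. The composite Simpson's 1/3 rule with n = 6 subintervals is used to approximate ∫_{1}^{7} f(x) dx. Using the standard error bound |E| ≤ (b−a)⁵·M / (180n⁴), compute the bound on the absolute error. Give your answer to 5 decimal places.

0.08333

|E| ≤ (6)⁵·2.5 / (180·6⁴) = 19440/233280 = 0.08333.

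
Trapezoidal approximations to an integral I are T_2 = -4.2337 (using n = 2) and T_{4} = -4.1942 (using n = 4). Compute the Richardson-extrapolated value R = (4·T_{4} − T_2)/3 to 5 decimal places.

R = (4·T_{4} − T_2) / 3 = (4·(-4.1942) − (-4.2337))/3 = (-12.5431)/3 = -4.18103.

-4.18103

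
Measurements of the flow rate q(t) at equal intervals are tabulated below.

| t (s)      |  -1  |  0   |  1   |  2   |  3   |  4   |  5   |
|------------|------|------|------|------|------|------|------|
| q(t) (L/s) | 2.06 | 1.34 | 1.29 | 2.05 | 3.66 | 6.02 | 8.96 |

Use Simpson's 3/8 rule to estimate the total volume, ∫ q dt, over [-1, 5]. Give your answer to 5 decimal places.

19.51875

h = 1, n = 6.
(3h/8)·[y₀ + 3y₁ + 3y₂ + 2y₃ + 3y₄ + 3y₅ + y₆] = 0.375·(52.05) = 19.51875.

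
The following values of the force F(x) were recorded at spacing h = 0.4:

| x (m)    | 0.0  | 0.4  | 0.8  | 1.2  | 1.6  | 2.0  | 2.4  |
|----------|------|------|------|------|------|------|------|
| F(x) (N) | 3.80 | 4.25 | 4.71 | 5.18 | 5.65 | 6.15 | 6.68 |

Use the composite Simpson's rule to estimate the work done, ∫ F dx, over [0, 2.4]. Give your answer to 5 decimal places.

12.46933

h = 0.4, n = 6.
(h/3)·[y₀ + 4y₁ + 2y₂ + 4y₃ + 2y₄ + 4y₅ + y₆] = 0.133333·(93.52) = 12.46933.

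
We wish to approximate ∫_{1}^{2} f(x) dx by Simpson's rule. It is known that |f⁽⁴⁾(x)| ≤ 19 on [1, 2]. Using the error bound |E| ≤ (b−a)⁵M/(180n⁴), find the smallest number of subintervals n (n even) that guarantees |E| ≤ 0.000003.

14

Need 19/(180n⁴) ≤ 0.000003.
n⁴ ≥ 19/(180·0.000003) = 35185.2 ⇒ n ≥ 13.6959, so the smallest even n is 14. (n must be even for Simpson's rule.)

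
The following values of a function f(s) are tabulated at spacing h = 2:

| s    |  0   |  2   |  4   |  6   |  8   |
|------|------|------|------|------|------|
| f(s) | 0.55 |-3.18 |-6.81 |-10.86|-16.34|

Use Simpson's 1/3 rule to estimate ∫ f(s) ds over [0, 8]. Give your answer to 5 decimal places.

-57.04667

h = 2, n = 4.
(h/3)·[y₀ + 4y₁ + 2y₂ + 4y₃ + y₄] = 0.666667·(-85.57) = -57.04667.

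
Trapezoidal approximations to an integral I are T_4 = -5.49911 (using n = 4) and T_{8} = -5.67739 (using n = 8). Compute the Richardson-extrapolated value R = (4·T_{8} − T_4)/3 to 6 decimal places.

-5.736817

R = (4·T_{8} − T_4) / 3 = (4·(-5.67739) − (-5.49911))/3 = (-17.21045)/3 = -5.736817.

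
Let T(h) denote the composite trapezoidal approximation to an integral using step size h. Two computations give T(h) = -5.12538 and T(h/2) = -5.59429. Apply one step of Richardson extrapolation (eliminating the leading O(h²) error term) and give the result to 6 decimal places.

-5.750593

R = (4·T(h/2) − T(h)) / 3 = (4·(-5.59429) − (-5.12538))/3 = (-17.25178)/3 = -5.750593.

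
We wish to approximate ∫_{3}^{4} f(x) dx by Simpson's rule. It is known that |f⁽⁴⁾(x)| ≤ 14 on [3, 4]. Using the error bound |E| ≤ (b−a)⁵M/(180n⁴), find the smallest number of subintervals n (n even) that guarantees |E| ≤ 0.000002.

16

Need 14/(180n⁴) ≤ 0.000002.
n⁴ ≥ 14/(180·0.000002) = 38888.9 ⇒ n ≥ 14.0429, so the smallest even n is 16. (n must be even for Simpson's rule.)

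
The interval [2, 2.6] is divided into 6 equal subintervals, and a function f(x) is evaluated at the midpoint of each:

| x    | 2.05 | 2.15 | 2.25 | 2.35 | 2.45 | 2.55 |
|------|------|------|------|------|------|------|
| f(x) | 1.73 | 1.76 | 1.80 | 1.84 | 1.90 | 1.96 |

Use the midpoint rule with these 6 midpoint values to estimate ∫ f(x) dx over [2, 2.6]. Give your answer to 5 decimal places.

1.09900

h = 0.1, n = 6.
h·[y(m₁) + y(m₂) + y(m₃) + y(m₄) + y(m₅) + y(m₆)] = 0.1·(10.99) = 1.09900.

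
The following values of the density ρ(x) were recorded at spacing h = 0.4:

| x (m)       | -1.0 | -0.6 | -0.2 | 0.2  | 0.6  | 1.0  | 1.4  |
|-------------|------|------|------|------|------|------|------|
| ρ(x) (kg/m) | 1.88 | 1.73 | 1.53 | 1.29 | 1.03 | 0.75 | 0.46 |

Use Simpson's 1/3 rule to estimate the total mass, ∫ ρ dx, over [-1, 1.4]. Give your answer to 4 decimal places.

h = 0.4, n = 6.
(h/3)·[y₀ + 4y₁ + 2y₂ + 4y₃ + 2y₄ + 4y₅ + y₆] = 0.133333·(22.54) = 3.0053.

3.0053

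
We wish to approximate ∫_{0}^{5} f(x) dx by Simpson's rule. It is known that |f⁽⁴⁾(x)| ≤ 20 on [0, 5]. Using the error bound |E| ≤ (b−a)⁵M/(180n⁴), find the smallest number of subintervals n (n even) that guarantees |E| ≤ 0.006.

Need 62500/(180n⁴) ≤ 0.006.
n⁴ ≥ 62500/(180·0.006) = 57870.4 ⇒ n ≥ 15.5101, so the smallest even n is 16. (n must be even for Simpson's rule.)

16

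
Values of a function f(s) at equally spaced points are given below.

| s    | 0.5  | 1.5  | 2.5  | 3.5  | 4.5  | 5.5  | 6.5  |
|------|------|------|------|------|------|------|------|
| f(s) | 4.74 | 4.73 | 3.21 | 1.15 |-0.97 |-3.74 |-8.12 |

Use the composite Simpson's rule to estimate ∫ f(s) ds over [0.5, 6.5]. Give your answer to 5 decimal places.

h = 1, n = 6.
(h/3)·[y₀ + 4y₁ + 2y₂ + 4y₃ + 2y₄ + 4y₅ + y₆] = 0.333333·(9.66) = 3.22000.

3.22000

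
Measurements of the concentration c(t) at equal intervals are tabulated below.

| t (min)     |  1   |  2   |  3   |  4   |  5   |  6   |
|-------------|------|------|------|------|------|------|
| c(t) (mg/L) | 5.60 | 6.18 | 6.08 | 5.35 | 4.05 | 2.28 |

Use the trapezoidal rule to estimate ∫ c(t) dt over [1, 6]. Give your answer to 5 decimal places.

h = 1, n = 5.
(h/2)·[y₀ + 2y₁ + 2y₂ + 2y₃ + 2y₄ + y₅] = 0.5·(51.20) = 25.60000.

25.60000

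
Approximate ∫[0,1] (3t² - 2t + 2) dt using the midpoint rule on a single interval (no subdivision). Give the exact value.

M = (b−a)·f(0.5) = 1·(1.75) = 1.75.

1.75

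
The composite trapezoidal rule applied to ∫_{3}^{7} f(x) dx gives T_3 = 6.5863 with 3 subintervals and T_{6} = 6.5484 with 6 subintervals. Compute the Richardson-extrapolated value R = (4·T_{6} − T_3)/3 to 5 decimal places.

6.53577

R = (4·T_{6} − T_3) / 3 = (4·6.5484 − 6.5863)/3 = (19.6073)/3 = 6.53577.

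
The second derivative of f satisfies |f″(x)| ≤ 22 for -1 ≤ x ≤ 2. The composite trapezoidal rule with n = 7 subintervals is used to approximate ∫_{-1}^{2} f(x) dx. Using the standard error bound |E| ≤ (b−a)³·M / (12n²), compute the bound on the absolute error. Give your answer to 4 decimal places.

1.0102

|E| ≤ (3)³·22 / (12·7²) = 594/588 = 1.0102.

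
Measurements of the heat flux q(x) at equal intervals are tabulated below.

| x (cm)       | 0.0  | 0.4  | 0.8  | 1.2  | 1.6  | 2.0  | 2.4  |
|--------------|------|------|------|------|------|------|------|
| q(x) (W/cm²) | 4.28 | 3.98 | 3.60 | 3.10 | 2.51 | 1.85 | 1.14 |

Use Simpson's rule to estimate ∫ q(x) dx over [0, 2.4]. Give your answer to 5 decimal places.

h = 0.4, n = 6.
(h/3)·[y₀ + 4y₁ + 2y₂ + 4y₃ + 2y₄ + 4y₅ + y₆] = 0.133333·(53.36) = 7.11467.

7.11467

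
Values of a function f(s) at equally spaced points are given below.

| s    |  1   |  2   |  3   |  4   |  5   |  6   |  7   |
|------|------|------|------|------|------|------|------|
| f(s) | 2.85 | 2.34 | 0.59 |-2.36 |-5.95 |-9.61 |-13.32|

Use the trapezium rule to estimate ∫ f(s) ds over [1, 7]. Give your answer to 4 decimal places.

-20.2250

h = 1, n = 6.
(h/2)·[y₀ + 2y₁ + 2y₂ + 2y₃ + 2y₄ + 2y₅ + y₆] = 0.5·(-40.45) = -20.2250.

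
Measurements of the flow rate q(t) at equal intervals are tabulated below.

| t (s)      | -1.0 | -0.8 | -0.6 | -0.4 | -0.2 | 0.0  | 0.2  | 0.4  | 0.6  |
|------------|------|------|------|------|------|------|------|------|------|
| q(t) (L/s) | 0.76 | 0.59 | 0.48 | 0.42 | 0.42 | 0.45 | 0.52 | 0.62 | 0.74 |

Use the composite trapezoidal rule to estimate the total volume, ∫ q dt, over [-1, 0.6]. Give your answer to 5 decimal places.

h = 0.2, n = 8.
(h/2)·[y₀ + 2y₁ + 2y₂ + 2y₃ + 2y₄ + 2y₅ + 2y₆ + 2y₇ + y₈] = 0.1·(8.50) = 0.85000.

0.85000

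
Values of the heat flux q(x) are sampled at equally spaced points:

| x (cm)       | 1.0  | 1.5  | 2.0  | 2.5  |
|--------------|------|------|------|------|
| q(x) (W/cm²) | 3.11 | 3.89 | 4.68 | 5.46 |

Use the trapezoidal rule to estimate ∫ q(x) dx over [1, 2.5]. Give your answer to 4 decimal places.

6.4275

h = 0.5, n = 3.
(h/2)·[y₀ + 2y₁ + 2y₂ + y₃] = 0.25·(25.71) = 6.4275.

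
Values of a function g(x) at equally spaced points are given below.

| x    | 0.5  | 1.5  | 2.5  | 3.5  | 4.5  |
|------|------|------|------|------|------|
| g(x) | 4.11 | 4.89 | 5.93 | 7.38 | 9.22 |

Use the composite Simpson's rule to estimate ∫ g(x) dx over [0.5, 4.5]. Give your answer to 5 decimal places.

24.75667

h = 1, n = 4.
(h/3)·[y₀ + 4y₁ + 2y₂ + 4y₃ + y₄] = 0.333333·(74.27) = 24.75667.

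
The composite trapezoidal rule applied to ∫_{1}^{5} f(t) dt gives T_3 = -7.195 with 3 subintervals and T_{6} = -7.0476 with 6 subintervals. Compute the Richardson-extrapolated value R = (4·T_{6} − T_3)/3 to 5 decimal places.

R = (4·T_{6} − T_3) / 3 = (4·(-7.0476) − (-7.195))/3 = (-20.9954)/3 = -6.99847.

-6.99847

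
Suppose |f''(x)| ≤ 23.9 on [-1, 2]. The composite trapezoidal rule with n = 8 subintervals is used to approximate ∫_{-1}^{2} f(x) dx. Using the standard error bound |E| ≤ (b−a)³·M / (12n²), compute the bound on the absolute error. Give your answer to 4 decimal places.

|E| ≤ (3)³·23.9 / (12·8²) = 645.3/768 = 0.8402.

0.8402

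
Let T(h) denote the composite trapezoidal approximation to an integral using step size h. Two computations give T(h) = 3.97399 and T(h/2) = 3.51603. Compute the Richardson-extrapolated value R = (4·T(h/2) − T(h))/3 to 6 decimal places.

3.363377

R = (4·T(h/2) − T(h)) / 3 = (4·3.51603 − 3.97399)/3 = (10.09013)/3 = 3.363377.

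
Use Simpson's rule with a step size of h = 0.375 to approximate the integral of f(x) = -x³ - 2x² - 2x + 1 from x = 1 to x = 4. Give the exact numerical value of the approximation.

-117.75

h = (4 − 1)/8 = 0.375.
Nodes x₀,…,x₈ = 1, 1.375, 1.75, 2.125, 2.5, 2.875, 3.25, 3.625, 4.
f(x) = -x³ - 2x² - 2x + 1: f₀=-4, f₁=-8.130859375, f₂=-13.984375, f₃=-21.876953125, f₄=-32.125, f₅=-45.044921875, f₆=-60.953125, f₇=-80.166015625, f₈=-103.
(h/3)·[f₀ + 4f₁ + 2f₂ + 4f₃ + 2f₄ + 4f₅ + 2f₆ + 4f₇ + f₈] = 0.125·(-942) = -117.75.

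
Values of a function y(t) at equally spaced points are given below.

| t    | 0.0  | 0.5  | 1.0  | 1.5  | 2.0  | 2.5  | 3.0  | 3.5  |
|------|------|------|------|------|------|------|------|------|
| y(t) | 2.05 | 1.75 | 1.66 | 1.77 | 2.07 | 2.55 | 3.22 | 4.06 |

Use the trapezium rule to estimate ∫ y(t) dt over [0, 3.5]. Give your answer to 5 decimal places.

8.03750

h = 0.5, n = 7.
(h/2)·[y₀ + 2y₁ + 2y₂ + 2y₃ + 2y₄ + 2y₅ + 2y₆ + y₇] = 0.25·(32.15) = 8.03750.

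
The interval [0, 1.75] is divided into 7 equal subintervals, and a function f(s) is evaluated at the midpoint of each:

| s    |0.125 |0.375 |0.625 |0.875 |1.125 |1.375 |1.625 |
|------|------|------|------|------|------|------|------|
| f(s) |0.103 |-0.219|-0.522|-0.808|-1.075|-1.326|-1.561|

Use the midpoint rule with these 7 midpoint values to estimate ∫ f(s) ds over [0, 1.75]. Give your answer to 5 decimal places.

-1.35200

h = 0.25, n = 7.
h·[y(m₁) + y(m₂) + y(m₃) + y(m₄) + y(m₅) + y(m₆) + y(m₇)] = 0.25·(-5.408) = -1.35200.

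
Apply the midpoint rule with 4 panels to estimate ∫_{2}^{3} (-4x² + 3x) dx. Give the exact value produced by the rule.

h = (3 − 2)/4 = 0.25.
Midpoints m₁,…,m₄ = 2.125, 2.375, 2.625, 2.875.
f(m₁)=-11.6875, f(m₂)=-15.4375, f(m₃)=-19.6875, f(m₄)=-24.4375.
h·[f(m₁) + f(m₂) + f(m₃) + f(m₄)] = 0.25·(-71.25) = -17.8125.

-17.8125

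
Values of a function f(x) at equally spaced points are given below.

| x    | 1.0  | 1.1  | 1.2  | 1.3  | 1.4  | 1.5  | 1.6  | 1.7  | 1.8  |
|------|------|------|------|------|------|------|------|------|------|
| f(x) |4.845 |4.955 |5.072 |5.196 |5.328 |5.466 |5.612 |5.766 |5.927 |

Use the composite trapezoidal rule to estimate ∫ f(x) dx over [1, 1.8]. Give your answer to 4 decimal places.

h = 0.1, n = 8.
(h/2)·[y₀ + 2y₁ + 2y₂ + 2y₃ + 2y₄ + 2y₅ + 2y₆ + 2y₇ + y₈] = 0.05·(85.562) = 4.2781.

4.2781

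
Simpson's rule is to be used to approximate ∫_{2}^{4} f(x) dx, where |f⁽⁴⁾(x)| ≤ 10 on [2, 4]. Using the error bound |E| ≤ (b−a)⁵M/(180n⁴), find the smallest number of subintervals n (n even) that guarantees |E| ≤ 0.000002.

Need 320/(180n⁴) ≤ 0.000002.
n⁴ ≥ 320/(180·0.000002) = 888889 ⇒ n ≥ 30.7052, so the smallest even n is 32. (n must be even for Simpson's rule.)

32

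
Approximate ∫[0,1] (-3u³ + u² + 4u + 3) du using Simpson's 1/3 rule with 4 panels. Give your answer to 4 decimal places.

4.5833

h = (1 − 0)/4 = 0.25.
Nodes u₀,…,u₄ = 0, 0.25, 0.5, 0.75, 1.
f(u) = -3u³ + u² + 4u + 3: f₀=3, f₁=4.015625, f₂=4.875, f₃=5.296875, f₄=5.
(h/3)·[f₀ + 4f₁ + 2f₂ + 4f₃ + f₄] = 0.083333·(55) = 4.5833.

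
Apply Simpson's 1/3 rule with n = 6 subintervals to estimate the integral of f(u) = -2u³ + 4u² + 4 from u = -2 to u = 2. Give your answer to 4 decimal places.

37.3333

h = (2 − (-2))/6 = 0.666667.
Nodes u₀,…,u₆ = -2, -1.333333, -0.666667, 0, 0.666667, 1.333333, 2.
f(u) = -2u³ + 4u² + 4: f₀=36, f₁=15.851852, f₂=6.370370, f₃=4, f₄=5.185185, f₅=6.370370, f₆=4.
(h/3)·[f₀ + 4f₁ + 2f₂ + 4f₃ + 2f₄ + 4f₅ + f₆] = 0.222222·(168) = 37.3333.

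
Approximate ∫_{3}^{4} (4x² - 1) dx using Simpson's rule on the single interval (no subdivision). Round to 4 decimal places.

48.3333

S = (b−a)/6 · [f(3) + 4f(3.5) + f(4)] = 0.166667·[35 + 4·48 + 63] = 48.3333.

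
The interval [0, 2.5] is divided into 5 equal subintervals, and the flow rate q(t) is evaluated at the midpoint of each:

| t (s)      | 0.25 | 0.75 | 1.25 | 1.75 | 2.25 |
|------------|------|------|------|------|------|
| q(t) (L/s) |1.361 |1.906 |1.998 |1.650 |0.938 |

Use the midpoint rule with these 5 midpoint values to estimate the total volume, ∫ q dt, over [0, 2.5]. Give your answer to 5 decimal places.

3.92650

h = 0.5, n = 5.
h·[y(m₁) + y(m₂) + y(m₃) + y(m₄) + y(m₅)] = 0.5·(7.853) = 3.92650.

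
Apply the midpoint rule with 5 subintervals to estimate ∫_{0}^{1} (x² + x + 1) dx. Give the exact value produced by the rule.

h = (1 − 0)/5 = 0.2.
Midpoints m₁,…,m₅ = 0.1, 0.3, 0.5, 0.7, 0.9.
f(m₁)=1.11, f(m₂)=1.39, f(m₃)=1.75, f(m₄)=2.19, f(m₅)=2.71.
h·[f(m₁) + f(m₂) + f(m₃) + f(m₄) + f(m₅)] = 0.2·(9.15) = 1.83.

1.83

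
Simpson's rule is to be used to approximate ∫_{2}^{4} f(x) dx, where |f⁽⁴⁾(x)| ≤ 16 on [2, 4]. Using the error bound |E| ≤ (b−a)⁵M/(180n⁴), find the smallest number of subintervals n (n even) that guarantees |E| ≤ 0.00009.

Need 512/(180n⁴) ≤ 0.00009.
n⁴ ≥ 512/(180·0.00009) = 31604.9 ⇒ n ≥ 13.3333, so the smallest even n is 14. (n must be even for Simpson's rule.)

14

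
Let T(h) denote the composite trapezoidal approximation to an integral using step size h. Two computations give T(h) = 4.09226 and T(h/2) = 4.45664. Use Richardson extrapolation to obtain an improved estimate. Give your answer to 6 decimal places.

4.578100

R = (4·T(h/2) − T(h)) / 3 = (4·4.45664 − 4.09226)/3 = (13.73430)/3 = 4.578100.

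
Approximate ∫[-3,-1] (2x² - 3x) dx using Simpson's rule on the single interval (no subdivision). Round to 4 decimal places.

29.3333

S = (b−a)/6 · [f(-3) + 4f(-2) + f(-1)] = 0.333333·[27 + 4·14 + 5] = 29.3333.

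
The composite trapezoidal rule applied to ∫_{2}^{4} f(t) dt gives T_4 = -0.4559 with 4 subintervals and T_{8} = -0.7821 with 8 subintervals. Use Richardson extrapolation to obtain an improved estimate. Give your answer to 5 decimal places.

-0.89083

R = (4·T_{8} − T_4) / 3 = (4·(-0.7821) − (-0.4559))/3 = (-2.6725)/3 = -0.89083.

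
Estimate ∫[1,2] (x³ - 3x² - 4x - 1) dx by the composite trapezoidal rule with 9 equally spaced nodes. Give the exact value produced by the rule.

-10.24609375

h = (2 − 1)/8 = 0.125.
Nodes x₀,…,x₈ = 1, 1.125, 1.25, 1.375, 1.5, 1.625, 1.75, 1.875, 2.
f(x) = x³ - 3x² - 4x - 1: f₀=-7, f₁=-7.873046875, f₂=-8.734375, f₃=-9.572265625, f₄=-10.375, f₅=-11.130859375, f₆=-11.828125, f₇=-12.455078125, f₈=-13.
(h/2)·[f₀ + 2f₁ + 2f₂ + 2f₃ + 2f₄ + 2f₅ + 2f₆ + 2f₇ + f₈] = 0.0625·(-163.9375) = -10.24609375.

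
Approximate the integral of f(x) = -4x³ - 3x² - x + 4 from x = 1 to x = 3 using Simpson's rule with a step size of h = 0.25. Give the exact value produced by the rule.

h = (3 − 1)/8 = 0.25.
Nodes x₀,…,x₈ = 1, 1.25, 1.5, 1.75, 2, 2.25, 2.5, 2.75, 3.
f(x) = -4x³ - 3x² - x + 4: f₀=-4, f₁=-9.75, f₂=-17.75, f₃=-28.375, f₄=-42, f₅=-59, f₆=-79.75, f₇=-104.625, f₈=-134.
(h/3)·[f₀ + 4f₁ + 2f₂ + 4f₃ + 2f₄ + 4f₅ + 2f₆ + 4f₇ + f₈] = 0.083333·(-1224) = -102.

-102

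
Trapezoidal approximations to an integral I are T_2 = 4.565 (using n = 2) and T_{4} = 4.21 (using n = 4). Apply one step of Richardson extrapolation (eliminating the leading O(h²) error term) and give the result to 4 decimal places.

R = (4·T_{4} − T_2) / 3 = (4·4.21 − 4.565)/3 = (12.275)/3 = 4.0917.

4.0917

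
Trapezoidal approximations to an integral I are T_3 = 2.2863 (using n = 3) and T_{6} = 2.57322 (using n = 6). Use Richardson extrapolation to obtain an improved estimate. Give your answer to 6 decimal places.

2.668860

R = (4·T_{6} − T_3) / 3 = (4·2.57322 − 2.2863)/3 = (8.00658)/3 = 2.668860.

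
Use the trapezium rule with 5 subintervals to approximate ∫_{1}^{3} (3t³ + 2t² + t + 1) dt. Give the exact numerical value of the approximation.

h = (3 − 1)/5 = 0.4.
Nodes t₀,…,t₅ = 1, 1.4, 1.8, 2.2, 2.6, 3.
f(t) = 3t³ + 2t² + t + 1: f₀=7, f₁=14.552, f₂=26.776, f₃=44.824, f₄=69.848, f₅=103.
(h/2)·[f₀ + 2f₁ + 2f₂ + 2f₃ + 2f₄ + f₅] = 0.2·(422) = 84.4.

84.4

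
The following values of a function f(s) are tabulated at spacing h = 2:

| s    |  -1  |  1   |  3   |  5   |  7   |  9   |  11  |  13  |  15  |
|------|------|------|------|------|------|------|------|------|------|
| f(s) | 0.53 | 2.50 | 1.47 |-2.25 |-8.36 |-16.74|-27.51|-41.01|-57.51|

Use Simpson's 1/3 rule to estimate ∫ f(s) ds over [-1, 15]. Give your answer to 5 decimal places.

h = 2, n = 8.
(h/3)·[y₀ + 4y₁ + 2y₂ + 4y₃ + 2y₄ + 4y₅ + 2y₆ + 4y₇ + y₈] = 0.666667·(-355.78) = -237.18667.

-237.18667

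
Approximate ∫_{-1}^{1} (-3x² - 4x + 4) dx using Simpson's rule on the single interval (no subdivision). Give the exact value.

6

S = (b−a)/6 · [f(-1) + 4f(0) + f(1)] = 0.333333·[5 + 4·4 + (-3)] = 6.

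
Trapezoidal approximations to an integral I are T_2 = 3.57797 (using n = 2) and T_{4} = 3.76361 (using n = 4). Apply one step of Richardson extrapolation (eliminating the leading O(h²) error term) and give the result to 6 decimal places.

3.825490

R = (4·T_{4} − T_2) / 3 = (4·3.76361 − 3.57797)/3 = (11.47647)/3 = 3.825490.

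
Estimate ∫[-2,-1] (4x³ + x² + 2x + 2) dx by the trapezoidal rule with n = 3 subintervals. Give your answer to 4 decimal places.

-13.9815

h = (-1 − (-2))/3 = 0.333333.
Nodes x₀,…,x₃ = -2, -1.666667, -1.333333, -1.
f(x) = 4x³ + x² + 2x + 2: f₀=-30, f₁=-17.074074, f₂=-8.370370, f₃=-3.
(h/2)·[f₀ + 2f₁ + 2f₂ + f₃] = 0.166667·(-83.888889) = -13.9815.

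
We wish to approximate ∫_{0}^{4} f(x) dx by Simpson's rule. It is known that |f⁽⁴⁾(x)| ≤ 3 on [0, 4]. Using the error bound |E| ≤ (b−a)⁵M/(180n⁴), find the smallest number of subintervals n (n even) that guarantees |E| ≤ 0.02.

Need 3072/(180n⁴) ≤ 0.02.
n⁴ ≥ 3072/(180·0.02) = 853.333 ⇒ n ≥ 5.4048, so the smallest even n is 6. (n must be even for Simpson's rule.)

6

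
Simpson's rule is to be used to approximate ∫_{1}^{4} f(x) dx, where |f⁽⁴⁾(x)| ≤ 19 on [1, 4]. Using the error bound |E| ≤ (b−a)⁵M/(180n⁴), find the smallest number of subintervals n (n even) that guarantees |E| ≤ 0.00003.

32

Need 4617/(180n⁴) ≤ 0.00003.
n⁴ ≥ 4617/(180·0.00003) = 855000 ⇒ n ≥ 30.4083, so the smallest even n is 32. (n must be even for Simpson's rule.)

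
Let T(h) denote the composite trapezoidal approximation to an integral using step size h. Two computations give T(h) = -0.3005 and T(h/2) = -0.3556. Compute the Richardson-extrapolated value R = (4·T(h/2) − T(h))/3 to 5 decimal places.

-0.37397

R = (4·T(h/2) − T(h)) / 3 = (4·(-0.3556) − (-0.3005))/3 = (-1.1219)/3 = -0.37397.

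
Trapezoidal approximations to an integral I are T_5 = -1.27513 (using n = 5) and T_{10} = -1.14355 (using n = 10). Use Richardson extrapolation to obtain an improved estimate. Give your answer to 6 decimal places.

-1.099690

R = (4·T_{10} − T_5) / 3 = (4·(-1.14355) − (-1.27513))/3 = (-3.29907)/3 = -1.099690.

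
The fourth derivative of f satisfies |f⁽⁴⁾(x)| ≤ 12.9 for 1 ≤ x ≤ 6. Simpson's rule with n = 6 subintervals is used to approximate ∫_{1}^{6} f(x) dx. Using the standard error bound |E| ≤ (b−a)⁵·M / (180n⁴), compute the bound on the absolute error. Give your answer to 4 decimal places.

0.1728

|E| ≤ (5)⁵·12.9 / (180·6⁴) = 40312.5/233280 = 0.1728.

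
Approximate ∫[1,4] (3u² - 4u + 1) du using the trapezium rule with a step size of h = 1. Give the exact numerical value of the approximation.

h = (4 − 1)/3 = 1.
Nodes u₀,…,u₃ = 1, 2, 3, 4.
f(u) = 3u² - 4u + 1: f₀=0, f₁=5, f₂=16, f₃=33.
(h/2)·[f₀ + 2f₁ + 2f₂ + f₃] = 0.5·(75) = 37.5.

37.5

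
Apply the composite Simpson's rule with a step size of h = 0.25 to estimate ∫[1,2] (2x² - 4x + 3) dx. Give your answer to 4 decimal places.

h = (2 − 1)/4 = 0.25.
Nodes x₀,…,x₄ = 1, 1.25, 1.5, 1.75, 2.
f(x) = 2x² - 4x + 3: f₀=1, f₁=1.125, f₂=1.5, f₃=2.125, f₄=3.
(h/3)·[f₀ + 4f₁ + 2f₂ + 4f₃ + f₄] = 0.083333·(20) = 1.6667.

1.6667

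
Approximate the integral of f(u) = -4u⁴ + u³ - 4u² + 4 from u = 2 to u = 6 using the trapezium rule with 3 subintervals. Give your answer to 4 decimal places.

-6618.4033

h = (6 − 2)/3 = 1.333333.
Nodes u₀,…,u₃ = 2, 3.333333, 4.666667, 6.
f(u) = -4u⁴ + u³ - 4u² + 4: f₀=-68, f₁=-497.234568, f₂=-1878.567901, f₃=-5108.
(h/2)·[f₀ + 2f₁ + 2f₂ + f₃] = 0.666667·(-9927.604938) = -6618.4033.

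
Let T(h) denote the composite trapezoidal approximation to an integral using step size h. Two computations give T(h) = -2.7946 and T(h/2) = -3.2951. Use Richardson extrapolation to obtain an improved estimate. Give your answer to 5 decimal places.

R = (4·T(h/2) − T(h)) / 3 = (4·(-3.2951) − (-2.7946))/3 = (-10.3858)/3 = -3.46193.

-3.46193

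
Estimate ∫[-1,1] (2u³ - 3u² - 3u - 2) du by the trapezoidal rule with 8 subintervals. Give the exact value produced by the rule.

-6.0625

h = (1 − (-1))/8 = 0.25.
Nodes u₀,…,u₈ = -1, -0.75, -0.5, -0.25, 0, 0.25, 0.5, 0.75, 1.
f(u) = 2u³ - 3u² - 3u - 2: f₀=-4, f₁=-2.28125, f₂=-1.5, f₃=-1.46875, f₄=-2, f₅=-2.90625, f₆=-4, f₇=-5.09375, f₈=-6.
(h/2)·[f₀ + 2f₁ + 2f₂ + 2f₃ + 2f₄ + 2f₅ + 2f₆ + 2f₇ + f₈] = 0.125·(-48.5) = -6.0625.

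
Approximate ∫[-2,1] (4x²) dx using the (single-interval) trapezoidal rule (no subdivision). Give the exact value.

30

T = (b−a)/2 · [f(-2) + f(1)] = 1.5·[16 + 4] = 30.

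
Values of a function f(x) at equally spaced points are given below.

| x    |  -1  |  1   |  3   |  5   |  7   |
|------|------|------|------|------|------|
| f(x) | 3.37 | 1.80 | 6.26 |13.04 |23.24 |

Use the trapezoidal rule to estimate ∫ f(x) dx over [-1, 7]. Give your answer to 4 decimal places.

68.8100

h = 2, n = 4.
(h/2)·[y₀ + 2y₁ + 2y₂ + 2y₃ + y₄] = 1·(68.81) = 68.8100.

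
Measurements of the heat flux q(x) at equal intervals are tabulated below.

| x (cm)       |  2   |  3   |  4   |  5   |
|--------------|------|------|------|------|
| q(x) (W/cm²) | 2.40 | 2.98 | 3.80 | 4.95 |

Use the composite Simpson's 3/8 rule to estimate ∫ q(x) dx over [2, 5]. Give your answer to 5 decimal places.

10.38375

h = 1, n = 3.
(3h/8)·[y₀ + 3y₁ + 3y₂ + y₃] = 0.375·(27.69) = 10.38375.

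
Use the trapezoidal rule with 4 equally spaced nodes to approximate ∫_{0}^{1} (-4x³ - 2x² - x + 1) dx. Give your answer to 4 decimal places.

h = (1 − 0)/3 = 0.333333.
Nodes x₀,…,x₃ = 0, 0.333333, 0.666667, 1.
f(x) = -4x³ - 2x² - x + 1: f₀=1, f₁=0.296296, f₂=-1.740741, f₃=-6.
(h/2)·[f₀ + 2f₁ + 2f₂ + f₃] = 0.166667·(-7.888889) = -1.3148.

-1.3148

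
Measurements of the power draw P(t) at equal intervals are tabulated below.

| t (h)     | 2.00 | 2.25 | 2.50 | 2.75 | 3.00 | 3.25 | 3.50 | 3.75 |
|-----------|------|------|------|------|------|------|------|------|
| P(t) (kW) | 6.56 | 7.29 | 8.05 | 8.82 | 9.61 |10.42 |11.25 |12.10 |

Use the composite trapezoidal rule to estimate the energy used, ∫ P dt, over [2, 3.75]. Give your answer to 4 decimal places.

16.1925

h = 0.25, n = 7.
(h/2)·[y₀ + 2y₁ + 2y₂ + 2y₃ + 2y₄ + 2y₅ + 2y₆ + y₇] = 0.125·(129.54) = 16.1925.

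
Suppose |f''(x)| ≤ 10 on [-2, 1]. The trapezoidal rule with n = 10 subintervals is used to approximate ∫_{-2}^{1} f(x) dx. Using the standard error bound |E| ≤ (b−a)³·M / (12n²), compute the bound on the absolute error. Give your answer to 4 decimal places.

0.2250

|E| ≤ (3)³·10 / (12·10²) = 270/1200 = 0.2250.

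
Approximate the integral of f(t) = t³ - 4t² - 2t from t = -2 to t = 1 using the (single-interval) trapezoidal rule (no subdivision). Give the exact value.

T = (b−a)/2 · [f(-2) + f(1)] = 1.5·[(-20) + (-5)] = -37.5.

-37.5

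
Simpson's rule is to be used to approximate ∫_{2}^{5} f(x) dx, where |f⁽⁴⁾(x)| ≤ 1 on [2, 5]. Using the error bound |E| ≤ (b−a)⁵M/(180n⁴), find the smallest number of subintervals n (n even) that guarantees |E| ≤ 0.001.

Need 243/(180n⁴) ≤ 0.001.
n⁴ ≥ 243/(180·0.001) = 1350 ⇒ n ≥ 6.0615, so the smallest even n is 8. (n must be even for Simpson's rule.)

8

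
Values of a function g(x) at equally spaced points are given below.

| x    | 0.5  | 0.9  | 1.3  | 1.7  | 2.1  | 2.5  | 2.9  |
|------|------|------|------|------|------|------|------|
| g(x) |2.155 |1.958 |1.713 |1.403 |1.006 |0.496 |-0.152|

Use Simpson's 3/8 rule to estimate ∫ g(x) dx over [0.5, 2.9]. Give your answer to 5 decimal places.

h = 0.4, n = 6.
(3h/8)·[y₀ + 3y₁ + 3y₂ + 2y₃ + 3y₄ + 3y₅ + y₆] = 0.15·(20.328) = 3.04920.

3.04920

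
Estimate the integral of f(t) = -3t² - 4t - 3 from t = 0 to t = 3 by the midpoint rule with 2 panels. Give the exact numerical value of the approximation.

h = (3 − 0)/2 = 1.5.
Midpoints m₁,…,m₂ = 0.75, 2.25.
f(m₁)=-7.6875, f(m₂)=-27.1875.
h·[f(m₁) + f(m₂)] = 1.5·(-34.875) = -52.3125.

-52.3125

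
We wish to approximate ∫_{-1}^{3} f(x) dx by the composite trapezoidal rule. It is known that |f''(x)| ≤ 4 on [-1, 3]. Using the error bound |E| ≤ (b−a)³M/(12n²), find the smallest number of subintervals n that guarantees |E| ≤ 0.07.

18

Need 256/(12n²) ≤ 0.07.
n² ≥ 256/(12·0.07) = 304.762 ⇒ n ≥ 17.4574, so the smallest n is 18.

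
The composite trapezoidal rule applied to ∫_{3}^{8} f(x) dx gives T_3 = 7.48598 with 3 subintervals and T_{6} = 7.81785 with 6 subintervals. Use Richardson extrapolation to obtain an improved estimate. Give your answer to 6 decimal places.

R = (4·T_{6} − T_3) / 3 = (4·7.81785 − 7.48598)/3 = (23.78542)/3 = 7.928473.

7.928473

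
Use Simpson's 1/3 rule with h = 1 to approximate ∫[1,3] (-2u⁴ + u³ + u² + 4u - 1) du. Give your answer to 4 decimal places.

-54.6667

h = (3 − 1)/2 = 1.
Nodes u₀,…,u₂ = 1, 2, 3.
f(u) = -2u⁴ + u³ + u² + 4u - 1: f₀=3, f₁=-13, f₂=-115.
(h/3)·[f₀ + 4f₁ + f₂] = 0.333333·(-164) = -54.6667.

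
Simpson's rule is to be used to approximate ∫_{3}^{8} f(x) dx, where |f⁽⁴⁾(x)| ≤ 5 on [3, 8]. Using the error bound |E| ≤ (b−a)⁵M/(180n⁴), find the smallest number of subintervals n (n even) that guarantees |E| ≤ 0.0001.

Need 15625/(180n⁴) ≤ 0.0001.
n⁴ ≥ 15625/(180·0.0001) = 868056 ⇒ n ≥ 30.5237, so the smallest even n is 32. (n must be even for Simpson's rule.)

32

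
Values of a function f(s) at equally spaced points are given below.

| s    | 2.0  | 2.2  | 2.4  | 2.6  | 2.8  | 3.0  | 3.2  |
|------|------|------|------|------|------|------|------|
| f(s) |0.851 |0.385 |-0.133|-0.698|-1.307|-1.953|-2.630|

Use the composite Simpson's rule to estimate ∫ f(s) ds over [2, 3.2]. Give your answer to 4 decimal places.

-0.9149

h = 0.2, n = 6.
(h/3)·[y₀ + 4y₁ + 2y₂ + 4y₃ + 2y₄ + 4y₅ + y₆] = 0.066667·(-13.723) = -0.9149.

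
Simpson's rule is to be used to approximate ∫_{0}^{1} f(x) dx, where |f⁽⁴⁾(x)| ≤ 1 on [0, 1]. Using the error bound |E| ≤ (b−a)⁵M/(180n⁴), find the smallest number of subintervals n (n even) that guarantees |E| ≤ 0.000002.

8

Need 1/(180n⁴) ≤ 0.000002.
n⁴ ≥ 1/(180·0.000002) = 2777.78 ⇒ n ≥ 7.2598, so the smallest even n is 8. (n must be even for Simpson's rule.)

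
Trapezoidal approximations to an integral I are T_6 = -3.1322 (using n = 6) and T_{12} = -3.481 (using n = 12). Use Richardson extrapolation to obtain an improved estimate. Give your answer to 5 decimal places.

-3.59727

R = (4·T_{12} − T_6) / 3 = (4·(-3.481) − (-3.1322))/3 = (-10.7918)/3 = -3.59727.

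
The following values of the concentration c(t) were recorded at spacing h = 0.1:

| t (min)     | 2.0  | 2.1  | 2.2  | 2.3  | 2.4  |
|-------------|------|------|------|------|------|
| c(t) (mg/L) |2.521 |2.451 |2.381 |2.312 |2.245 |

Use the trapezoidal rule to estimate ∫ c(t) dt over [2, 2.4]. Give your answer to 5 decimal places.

h = 0.1, n = 4.
(h/2)·[y₀ + 2y₁ + 2y₂ + 2y₃ + y₄] = 0.05·(19.054) = 0.95270.

0.95270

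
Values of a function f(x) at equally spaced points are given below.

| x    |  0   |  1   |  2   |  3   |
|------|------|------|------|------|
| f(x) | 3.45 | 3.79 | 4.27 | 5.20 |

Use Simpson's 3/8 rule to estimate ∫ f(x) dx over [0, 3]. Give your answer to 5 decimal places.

12.31125

h = 1, n = 3.
(3h/8)·[y₀ + 3y₁ + 3y₂ + y₃] = 0.375·(32.83) = 12.31125.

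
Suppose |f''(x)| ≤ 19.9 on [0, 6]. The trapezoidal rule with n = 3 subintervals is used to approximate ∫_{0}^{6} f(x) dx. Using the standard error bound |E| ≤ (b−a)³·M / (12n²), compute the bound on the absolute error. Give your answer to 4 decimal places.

|E| ≤ (6)³·19.9 / (12·3²) = 4298.4/108 = 39.8000.

39.8000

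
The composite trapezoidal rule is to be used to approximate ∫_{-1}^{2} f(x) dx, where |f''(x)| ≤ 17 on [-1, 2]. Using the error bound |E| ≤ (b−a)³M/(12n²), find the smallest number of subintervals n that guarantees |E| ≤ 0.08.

Need 459/(12n²) ≤ 0.08.
n² ≥ 459/(12·0.08) = 478.125 ⇒ n ≥ 21.8661, so the smallest n is 22.

22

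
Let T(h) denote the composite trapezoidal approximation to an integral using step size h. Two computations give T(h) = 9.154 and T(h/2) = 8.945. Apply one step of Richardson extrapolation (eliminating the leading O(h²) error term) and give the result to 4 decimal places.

R = (4·T(h/2) − T(h)) / 3 = (4·8.945 − 9.154)/3 = (26.626)/3 = 8.8753.

8.8753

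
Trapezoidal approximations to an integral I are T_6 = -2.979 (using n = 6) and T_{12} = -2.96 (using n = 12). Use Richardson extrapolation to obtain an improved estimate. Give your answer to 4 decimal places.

-2.9537

R = (4·T_{12} − T_6) / 3 = (4·(-2.96) − (-2.979))/3 = (-8.861)/3 = -2.9537.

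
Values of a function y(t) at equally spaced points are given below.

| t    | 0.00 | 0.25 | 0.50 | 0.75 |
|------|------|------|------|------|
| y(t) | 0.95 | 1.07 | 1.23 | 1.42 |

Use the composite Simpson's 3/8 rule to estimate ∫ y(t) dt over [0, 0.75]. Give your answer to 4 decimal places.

0.8691

h = 0.25, n = 3.
(3h/8)·[y₀ + 3y₁ + 3y₂ + y₃] = 0.09375·(9.27) = 0.8691.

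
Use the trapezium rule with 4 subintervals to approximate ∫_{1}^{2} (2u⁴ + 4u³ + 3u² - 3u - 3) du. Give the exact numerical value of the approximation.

27.41015625

h = (2 − 1)/4 = 0.25.
Nodes u₀,…,u₄ = 1, 1.25, 1.5, 1.75, 2.
f(u) = 2u⁴ + 4u³ + 3u² - 3u - 3: f₀=3, f₁=10.6328125, f₂=22.875, f₃=41.1328125, f₄=67.
(h/2)·[f₀ + 2f₁ + 2f₂ + 2f₃ + f₄] = 0.125·(219.28125) = 27.41015625.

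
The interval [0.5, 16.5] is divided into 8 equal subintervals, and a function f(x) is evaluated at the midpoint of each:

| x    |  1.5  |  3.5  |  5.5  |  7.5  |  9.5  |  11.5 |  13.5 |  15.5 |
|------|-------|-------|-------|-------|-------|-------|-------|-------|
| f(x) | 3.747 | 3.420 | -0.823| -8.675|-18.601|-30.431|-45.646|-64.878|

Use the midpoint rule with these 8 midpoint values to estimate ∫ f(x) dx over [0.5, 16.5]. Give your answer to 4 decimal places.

-323.7740

h = 2, n = 8.
h·[y(m₁) + y(m₂) + y(m₃) + y(m₄) + y(m₅) + y(m₆) + y(m₇) + y(m₈)] = 2·(-161.887) = -323.7740.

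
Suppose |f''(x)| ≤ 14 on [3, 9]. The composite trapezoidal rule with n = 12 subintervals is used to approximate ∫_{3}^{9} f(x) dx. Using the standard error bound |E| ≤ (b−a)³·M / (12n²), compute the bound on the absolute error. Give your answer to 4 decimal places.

|E| ≤ (6)³·14 / (12·12²) = 3024/1728 = 1.7500.

1.7500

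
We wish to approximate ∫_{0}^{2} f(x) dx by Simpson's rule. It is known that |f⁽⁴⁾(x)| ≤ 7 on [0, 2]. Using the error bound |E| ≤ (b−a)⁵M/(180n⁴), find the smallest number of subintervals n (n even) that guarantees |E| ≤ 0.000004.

Need 224/(180n⁴) ≤ 0.000004.
n⁴ ≥ 224/(180·0.000004) = 311111 ⇒ n ≥ 23.6172, so the smallest even n is 24. (n must be even for Simpson's rule.)

24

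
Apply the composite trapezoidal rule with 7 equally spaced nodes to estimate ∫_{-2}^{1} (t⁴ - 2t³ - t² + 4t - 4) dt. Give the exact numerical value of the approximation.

h = (1 − (-2))/6 = 0.5.
Nodes t₀,…,t₆ = -2, -1.5, -1, -0.5, 0, 0.5, 1.
f(t) = t⁴ - 2t³ - t² + 4t - 4: f₀=16, f₁=-0.4375, f₂=-6, f₃=-5.9375, f₄=-4, f₅=-2.4375, f₆=-2.
(h/2)·[f₀ + 2f₁ + 2f₂ + 2f₃ + 2f₄ + 2f₅ + f₆] = 0.25·(-23.625) = -5.90625.

-5.90625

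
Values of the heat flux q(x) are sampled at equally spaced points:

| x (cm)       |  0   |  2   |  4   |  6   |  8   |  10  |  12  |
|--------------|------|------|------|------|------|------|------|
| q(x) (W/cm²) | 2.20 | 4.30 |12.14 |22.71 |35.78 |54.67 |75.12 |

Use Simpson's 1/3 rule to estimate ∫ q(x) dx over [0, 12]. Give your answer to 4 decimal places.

333.2533

h = 2, n = 6.
(h/3)·[y₀ + 4y₁ + 2y₂ + 4y₃ + 2y₄ + 4y₅ + y₆] = 0.666667·(499.88) = 333.2533.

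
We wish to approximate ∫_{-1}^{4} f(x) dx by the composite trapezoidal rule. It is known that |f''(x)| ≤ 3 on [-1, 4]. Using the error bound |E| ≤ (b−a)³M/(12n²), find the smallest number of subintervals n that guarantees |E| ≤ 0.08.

Need 375/(12n²) ≤ 0.08.
n² ≥ 375/(12·0.08) = 390.625 ⇒ n ≥ 19.7642, so the smallest n is 20.

20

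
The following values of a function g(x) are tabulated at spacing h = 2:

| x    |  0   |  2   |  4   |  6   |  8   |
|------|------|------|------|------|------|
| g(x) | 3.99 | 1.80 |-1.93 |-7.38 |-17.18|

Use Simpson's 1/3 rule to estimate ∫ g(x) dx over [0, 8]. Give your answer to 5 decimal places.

-26.24667

h = 2, n = 4.
(h/3)·[y₀ + 4y₁ + 2y₂ + 4y₃ + y₄] = 0.666667·(-39.37) = -26.24667.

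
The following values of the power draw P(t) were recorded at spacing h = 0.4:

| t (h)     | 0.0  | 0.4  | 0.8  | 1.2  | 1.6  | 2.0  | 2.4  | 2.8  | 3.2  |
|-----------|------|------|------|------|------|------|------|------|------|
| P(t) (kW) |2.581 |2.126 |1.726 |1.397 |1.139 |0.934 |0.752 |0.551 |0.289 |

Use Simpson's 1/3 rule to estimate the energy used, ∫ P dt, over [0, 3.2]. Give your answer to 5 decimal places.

h = 0.4, n = 8.
(h/3)·[y₀ + 4y₁ + 2y₂ + 4y₃ + 2y₄ + 4y₅ + 2y₆ + 4y₇ + y₈] = 0.133333·(30.136) = 4.01813.

4.01813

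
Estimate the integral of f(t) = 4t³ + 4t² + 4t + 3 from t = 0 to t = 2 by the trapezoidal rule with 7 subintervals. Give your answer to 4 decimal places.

h = (2 − 0)/7 = 0.285714.
Nodes t₀,…,t₇ = 0, 0.285714, 0.571429, 0.857143, 1.142857, 1.428571, 1.714286, 2.
f(t) = 4t³ + 4t² + 4t + 3: f₀=3, f₁=4.562682, f₂=7.338192, f₃=11.886297, f₄=18.766764, f₅=28.539359, f₆=41.763848, f₇=59.
(h/2)·[f₀ + 2f₁ + 2f₂ + 2f₃ + 2f₄ + 2f₅ + 2f₆ + f₇] = 0.142857·(287.714286) = 41.1020.

41.1020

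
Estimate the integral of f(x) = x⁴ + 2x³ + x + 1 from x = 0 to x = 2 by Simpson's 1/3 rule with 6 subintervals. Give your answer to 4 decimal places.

h = (2 − 0)/6 = 0.333333.
Nodes x₀,…,x₆ = 0, 0.333333, 0.666667, 1, 1.333333, 1.666667, 2.
f(x) = x⁴ + 2x³ + x + 1: f₀=1, f₁=1.419753, f₂=2.456790, f₃=5, f₄=10.234568, f₅=19.641975, f₆=35.
(h/3)·[f₀ + 4f₁ + 2f₂ + 4f₃ + 2f₄ + 4f₅ + f₆] = 0.111111·(165.629630) = 18.4033.

18.4033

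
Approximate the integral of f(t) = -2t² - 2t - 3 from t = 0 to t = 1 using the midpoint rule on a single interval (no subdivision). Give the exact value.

-4.5

M = (b−a)·f(0.5) = 1·(-4.5) = -4.5.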